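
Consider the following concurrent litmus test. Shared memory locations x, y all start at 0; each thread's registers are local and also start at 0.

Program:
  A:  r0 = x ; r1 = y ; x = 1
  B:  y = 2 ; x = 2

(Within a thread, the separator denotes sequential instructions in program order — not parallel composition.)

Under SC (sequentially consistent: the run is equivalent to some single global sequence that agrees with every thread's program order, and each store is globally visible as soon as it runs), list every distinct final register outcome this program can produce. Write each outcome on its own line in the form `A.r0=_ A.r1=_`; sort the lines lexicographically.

outcome vector order: (A.r0,A.r1)
|SC outcomes| = 3

A.r0=0 A.r1=0
A.r0=0 A.r1=2
A.r0=2 A.r1=2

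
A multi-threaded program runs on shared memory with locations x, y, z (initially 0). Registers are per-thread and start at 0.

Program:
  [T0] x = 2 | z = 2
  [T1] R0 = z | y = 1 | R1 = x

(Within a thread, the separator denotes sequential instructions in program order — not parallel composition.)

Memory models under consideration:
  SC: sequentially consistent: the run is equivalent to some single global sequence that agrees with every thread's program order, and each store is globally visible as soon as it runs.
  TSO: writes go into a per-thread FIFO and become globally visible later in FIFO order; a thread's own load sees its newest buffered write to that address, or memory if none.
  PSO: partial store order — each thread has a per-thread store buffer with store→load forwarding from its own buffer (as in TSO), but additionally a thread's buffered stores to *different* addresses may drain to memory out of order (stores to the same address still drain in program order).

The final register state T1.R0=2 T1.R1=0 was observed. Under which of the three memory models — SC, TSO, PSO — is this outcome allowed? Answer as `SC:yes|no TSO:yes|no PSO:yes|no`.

SC:no TSO:no PSO:yes

outcome vector order: (T1.R0,T1.R1)
under SC → <0 0>, <0 2>, <2 2>
under TSO → <0 0>, <0 2>, <2 2>
under PSO → <0 0>, <0 2>, <2 0>, <2 2>
target <2 0> ∈ {PSO}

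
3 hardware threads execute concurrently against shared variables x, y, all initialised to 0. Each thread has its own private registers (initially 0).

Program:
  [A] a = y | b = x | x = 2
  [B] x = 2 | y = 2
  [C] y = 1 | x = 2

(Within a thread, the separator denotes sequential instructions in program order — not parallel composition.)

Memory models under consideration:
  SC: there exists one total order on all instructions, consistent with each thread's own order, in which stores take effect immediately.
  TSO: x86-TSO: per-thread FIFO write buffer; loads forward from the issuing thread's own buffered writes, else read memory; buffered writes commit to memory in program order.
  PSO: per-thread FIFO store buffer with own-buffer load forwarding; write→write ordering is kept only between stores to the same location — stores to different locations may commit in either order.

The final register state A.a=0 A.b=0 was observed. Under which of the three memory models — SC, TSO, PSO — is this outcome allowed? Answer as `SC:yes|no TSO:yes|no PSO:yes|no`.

outcome vector order: (A.a,A.b)
[SC] allowed = {0/0 0/2 1/0 1/2 2/2}
[TSO] allowed = {0/0 0/2 1/0 1/2 2/2}
[PSO] allowed = {0/0 0/2 1/0 1/2 2/0 2/2}
target 0/0 ∈ {SC,TSO,PSO}

SC:yes TSO:yes PSO:yes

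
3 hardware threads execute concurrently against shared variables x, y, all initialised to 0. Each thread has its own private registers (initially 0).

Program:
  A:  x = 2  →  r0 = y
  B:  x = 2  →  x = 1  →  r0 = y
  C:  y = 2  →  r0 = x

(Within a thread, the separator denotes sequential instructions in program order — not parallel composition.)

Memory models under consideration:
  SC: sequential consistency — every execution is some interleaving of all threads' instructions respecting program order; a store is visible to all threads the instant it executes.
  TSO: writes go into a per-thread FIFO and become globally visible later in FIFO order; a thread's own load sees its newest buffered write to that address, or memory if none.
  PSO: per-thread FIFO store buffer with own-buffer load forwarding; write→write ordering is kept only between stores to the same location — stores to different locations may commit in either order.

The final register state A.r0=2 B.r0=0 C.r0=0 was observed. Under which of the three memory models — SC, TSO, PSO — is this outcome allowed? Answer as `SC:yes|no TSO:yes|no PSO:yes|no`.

SC:no TSO:yes PSO:yes

outcome vector order: (A.r0,B.r0,C.r0)
SC (9): (0,0,1); (0,0,2); (0,2,1); (0,2,2); (2,0,1); (2,0,2); (2,2,0); (2,2,1); (2,2,2)
TSO (12): (0,0,0); (0,0,1); (0,0,2); (0,2,0); (0,2,1); (0,2,2); (2,0,0); (2,0,1); (2,0,2); (2,2,0); (2,2,1); (2,2,2)
PSO (12): (0,0,0); (0,0,1); (0,0,2); (0,2,0); (0,2,1); (0,2,2); (2,0,0); (2,0,1); (2,0,2); (2,2,0); (2,2,1); (2,2,2)
target (2,0,0) ∈ {TSO,PSO}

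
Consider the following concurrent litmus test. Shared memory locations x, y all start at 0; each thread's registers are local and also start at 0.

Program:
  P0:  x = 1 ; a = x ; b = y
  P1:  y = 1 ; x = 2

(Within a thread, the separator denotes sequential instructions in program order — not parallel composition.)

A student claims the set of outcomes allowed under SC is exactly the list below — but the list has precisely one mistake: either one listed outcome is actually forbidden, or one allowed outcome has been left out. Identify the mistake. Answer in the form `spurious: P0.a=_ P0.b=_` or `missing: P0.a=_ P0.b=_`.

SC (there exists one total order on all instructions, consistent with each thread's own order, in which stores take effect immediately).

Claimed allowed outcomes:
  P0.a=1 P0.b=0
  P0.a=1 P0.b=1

outcome vector order: (P0.a,P0.b)
SC (3): (1,0) (1,1) (2,1)
SC∖claimed = {(2,1)}

missing: P0.a=2 P0.b=1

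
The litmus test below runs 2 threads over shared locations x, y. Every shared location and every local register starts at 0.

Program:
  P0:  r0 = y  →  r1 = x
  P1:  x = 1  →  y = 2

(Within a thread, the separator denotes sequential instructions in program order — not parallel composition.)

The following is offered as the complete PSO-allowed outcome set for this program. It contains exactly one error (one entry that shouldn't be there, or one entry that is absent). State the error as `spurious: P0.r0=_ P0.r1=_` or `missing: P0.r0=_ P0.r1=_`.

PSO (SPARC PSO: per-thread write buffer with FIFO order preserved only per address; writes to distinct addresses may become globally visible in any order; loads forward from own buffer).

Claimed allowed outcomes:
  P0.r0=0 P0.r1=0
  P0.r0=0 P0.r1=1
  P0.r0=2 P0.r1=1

missing: P0.r0=2 P0.r1=0

outcome vector order: (P0.r0,P0.r1)
PSO (4): <0 0>, <0 1>, <2 0>, <2 1>
PSO∖claimed = {<2 0>}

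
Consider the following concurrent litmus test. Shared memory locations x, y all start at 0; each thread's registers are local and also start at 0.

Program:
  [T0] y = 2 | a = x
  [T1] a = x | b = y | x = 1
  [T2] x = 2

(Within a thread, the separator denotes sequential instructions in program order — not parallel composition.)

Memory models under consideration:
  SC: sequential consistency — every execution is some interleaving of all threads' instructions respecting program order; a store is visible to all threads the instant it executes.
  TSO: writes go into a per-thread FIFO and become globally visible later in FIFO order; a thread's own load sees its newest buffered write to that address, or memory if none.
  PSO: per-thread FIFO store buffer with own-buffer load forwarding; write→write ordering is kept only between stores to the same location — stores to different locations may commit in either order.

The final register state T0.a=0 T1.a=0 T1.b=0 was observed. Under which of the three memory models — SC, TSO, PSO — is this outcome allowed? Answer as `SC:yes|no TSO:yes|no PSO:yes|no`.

outcome vector order: (T0.a,T1.a,T1.b)
[SC] allowed = {(0,0,0); (0,0,2); (0,2,2); (1,0,0); (1,0,2); (1,2,0); (1,2,2); (2,0,0); (2,0,2); (2,2,0); (2,2,2)}
[TSO] allowed = {(0,0,0); (0,0,2); (0,2,0); (0,2,2); (1,0,0); (1,0,2); (1,2,0); (1,2,2); (2,0,0); (2,0,2); (2,2,0); (2,2,2)}
[PSO] allowed = {(0,0,0); (0,0,2); (0,2,0); (0,2,2); (1,0,0); (1,0,2); (1,2,0); (1,2,2); (2,0,0); (2,0,2); (2,2,0); (2,2,2)}
target (0,0,0) ∈ {SC,TSO,PSO}

SC:yes TSO:yes PSO:yes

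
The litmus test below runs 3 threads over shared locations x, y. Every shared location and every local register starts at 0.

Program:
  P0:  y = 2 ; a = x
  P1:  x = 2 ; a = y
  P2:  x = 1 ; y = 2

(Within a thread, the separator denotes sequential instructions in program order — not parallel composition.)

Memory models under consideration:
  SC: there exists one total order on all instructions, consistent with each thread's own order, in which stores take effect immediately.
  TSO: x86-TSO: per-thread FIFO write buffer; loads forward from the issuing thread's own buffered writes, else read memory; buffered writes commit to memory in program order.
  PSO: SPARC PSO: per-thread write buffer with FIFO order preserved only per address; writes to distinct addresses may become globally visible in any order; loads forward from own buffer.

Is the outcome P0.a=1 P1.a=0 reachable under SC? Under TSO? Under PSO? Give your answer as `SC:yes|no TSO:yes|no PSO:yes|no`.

outcome vector order: (P0.a,P1.a)
SC: 5 outcomes — {0/2; 1/0; 1/2; 2/0; 2/2}
TSO: 6 outcomes — {0/0; 0/2; 1/0; 1/2; 2/0; 2/2}
PSO: 6 outcomes — {0/0; 0/2; 1/0; 1/2; 2/0; 2/2}
target 1/0 ∈ {SC,TSO,PSO}

SC:yes TSO:yes PSO:yes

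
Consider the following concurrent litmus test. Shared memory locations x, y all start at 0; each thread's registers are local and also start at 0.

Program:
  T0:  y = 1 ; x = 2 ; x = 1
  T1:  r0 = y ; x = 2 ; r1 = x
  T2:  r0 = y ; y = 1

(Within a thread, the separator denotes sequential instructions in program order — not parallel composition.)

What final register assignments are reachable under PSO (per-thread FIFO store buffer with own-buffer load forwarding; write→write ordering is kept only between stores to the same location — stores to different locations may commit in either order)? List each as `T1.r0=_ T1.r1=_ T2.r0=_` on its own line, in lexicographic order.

outcome vector order: (T1.r0,T1.r1,T2.r0)
|PSO outcomes| = 8

T1.r0=0 T1.r1=1 T2.r0=0
T1.r0=0 T1.r1=1 T2.r0=1
T1.r0=0 T1.r1=2 T2.r0=0
T1.r0=0 T1.r1=2 T2.r0=1
T1.r0=1 T1.r1=1 T2.r0=0
T1.r0=1 T1.r1=1 T2.r0=1
T1.r0=1 T1.r1=2 T2.r0=0
T1.r0=1 T1.r1=2 T2.r0=1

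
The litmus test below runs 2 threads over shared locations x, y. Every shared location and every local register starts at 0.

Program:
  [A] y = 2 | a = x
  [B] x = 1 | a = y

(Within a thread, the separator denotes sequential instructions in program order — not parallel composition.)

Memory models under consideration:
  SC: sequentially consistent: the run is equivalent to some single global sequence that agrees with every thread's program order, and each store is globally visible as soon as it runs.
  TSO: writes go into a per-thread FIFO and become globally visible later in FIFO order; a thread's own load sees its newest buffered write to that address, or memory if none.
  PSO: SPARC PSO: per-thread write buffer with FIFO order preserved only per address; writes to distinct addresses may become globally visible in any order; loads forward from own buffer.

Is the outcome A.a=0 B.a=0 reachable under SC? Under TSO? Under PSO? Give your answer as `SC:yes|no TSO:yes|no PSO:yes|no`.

outcome vector order: (A.a,B.a)
SC (3): (0,2), (1,0), (1,2)
TSO (4): (0,0), (0,2), (1,0), (1,2)
PSO (4): (0,0), (0,2), (1,0), (1,2)
target (0,0) ∈ {TSO,PSO}

SC:no TSO:yes PSO:yes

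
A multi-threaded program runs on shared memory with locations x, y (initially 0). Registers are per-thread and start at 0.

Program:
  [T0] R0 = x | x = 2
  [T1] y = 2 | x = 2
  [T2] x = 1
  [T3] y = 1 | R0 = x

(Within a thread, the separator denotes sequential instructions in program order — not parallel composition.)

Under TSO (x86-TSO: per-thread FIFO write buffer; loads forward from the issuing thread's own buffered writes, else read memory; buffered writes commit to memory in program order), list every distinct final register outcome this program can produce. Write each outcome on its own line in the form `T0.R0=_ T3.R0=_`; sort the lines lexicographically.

outcome vector order: (T0.R0,T3.R0)
|TSO outcomes| = 9

T0.R0=0 T3.R0=0
T0.R0=0 T3.R0=1
T0.R0=0 T3.R0=2
T0.R0=1 T3.R0=0
T0.R0=1 T3.R0=1
T0.R0=1 T3.R0=2
T0.R0=2 T3.R0=0
T0.R0=2 T3.R0=1
T0.R0=2 T3.R0=2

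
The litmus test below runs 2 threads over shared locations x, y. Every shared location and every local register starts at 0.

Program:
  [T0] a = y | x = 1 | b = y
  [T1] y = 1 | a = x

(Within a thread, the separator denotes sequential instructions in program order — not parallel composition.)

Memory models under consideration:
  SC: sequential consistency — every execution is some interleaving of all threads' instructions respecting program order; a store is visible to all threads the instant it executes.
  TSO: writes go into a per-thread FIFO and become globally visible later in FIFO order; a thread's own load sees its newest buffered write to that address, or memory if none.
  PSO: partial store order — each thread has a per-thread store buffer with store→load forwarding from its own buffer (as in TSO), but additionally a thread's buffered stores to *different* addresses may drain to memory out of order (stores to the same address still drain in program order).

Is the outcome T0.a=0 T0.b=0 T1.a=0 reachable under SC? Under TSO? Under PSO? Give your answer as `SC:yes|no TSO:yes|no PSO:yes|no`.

outcome vector order: (T0.a,T0.b,T1.a)
under SC → (0,0,1); (0,1,0); (0,1,1); (1,1,0); (1,1,1)
under TSO → (0,0,0); (0,0,1); (0,1,0); (0,1,1); (1,1,0); (1,1,1)
under PSO → (0,0,0); (0,0,1); (0,1,0); (0,1,1); (1,1,0); (1,1,1)
target (0,0,0) ∈ {TSO,PSO}

SC:no TSO:yes PSO:yes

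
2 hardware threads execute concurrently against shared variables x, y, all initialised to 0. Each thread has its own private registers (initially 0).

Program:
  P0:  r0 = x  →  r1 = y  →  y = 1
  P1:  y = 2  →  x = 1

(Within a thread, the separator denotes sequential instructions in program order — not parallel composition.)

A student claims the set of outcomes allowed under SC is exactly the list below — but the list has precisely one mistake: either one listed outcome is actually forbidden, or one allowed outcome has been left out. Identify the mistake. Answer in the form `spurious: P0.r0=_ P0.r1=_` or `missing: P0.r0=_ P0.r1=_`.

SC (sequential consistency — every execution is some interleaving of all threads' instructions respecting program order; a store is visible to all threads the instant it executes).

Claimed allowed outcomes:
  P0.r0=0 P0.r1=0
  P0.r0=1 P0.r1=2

outcome vector order: (P0.r0,P0.r1)
SC: 3 outcomes — {(0,0), (0,2), (1,2)}
SC∖claimed = {(0,2)}

missing: P0.r0=0 P0.r1=2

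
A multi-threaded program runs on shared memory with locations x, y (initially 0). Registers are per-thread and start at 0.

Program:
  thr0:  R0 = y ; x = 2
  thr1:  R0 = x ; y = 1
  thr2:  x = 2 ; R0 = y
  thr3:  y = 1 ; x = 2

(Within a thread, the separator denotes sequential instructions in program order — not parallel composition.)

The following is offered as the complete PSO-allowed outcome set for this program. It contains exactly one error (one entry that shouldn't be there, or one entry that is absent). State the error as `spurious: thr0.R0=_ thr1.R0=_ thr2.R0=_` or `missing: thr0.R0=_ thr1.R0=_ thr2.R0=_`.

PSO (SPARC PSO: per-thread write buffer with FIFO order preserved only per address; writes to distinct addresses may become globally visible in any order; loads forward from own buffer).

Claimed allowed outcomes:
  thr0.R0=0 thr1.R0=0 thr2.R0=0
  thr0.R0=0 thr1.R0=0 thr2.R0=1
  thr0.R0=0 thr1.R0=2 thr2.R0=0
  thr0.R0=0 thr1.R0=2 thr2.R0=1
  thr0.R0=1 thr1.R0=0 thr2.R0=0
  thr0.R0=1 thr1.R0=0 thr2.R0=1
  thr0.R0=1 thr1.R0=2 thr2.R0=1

missing: thr0.R0=1 thr1.R0=2 thr2.R0=0

outcome vector order: (thr0.R0,thr1.R0,thr2.R0)
PSO (8): 0/0/0 0/0/1 0/2/0 0/2/1 1/0/0 1/0/1 1/2/0 1/2/1
PSO∖claimed = {1/2/0}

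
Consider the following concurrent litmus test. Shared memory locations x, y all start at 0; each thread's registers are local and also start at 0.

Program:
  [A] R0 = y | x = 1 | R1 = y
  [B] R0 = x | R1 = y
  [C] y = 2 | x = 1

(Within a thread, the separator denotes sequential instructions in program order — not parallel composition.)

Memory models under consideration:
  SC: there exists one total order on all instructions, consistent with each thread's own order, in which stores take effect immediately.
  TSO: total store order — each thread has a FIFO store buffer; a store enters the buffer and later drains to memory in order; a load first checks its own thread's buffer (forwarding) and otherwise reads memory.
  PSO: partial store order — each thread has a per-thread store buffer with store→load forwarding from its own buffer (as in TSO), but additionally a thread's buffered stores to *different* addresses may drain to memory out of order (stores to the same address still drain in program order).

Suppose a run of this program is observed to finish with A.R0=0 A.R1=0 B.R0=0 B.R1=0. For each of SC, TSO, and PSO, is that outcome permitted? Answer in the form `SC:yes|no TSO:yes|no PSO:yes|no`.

SC:yes TSO:yes PSO:yes

outcome vector order: (A.R0,A.R1,B.R0,B.R1)
SC: 11 outcomes — {<0 0 0 0> <0 0 0 2> <0 0 1 0> <0 0 1 2> <0 2 0 0> <0 2 0 2> <0 2 1 0> <0 2 1 2> <2 2 0 0> <2 2 0 2> <2 2 1 2>}
TSO: 11 outcomes — {<0 0 0 0> <0 0 0 2> <0 0 1 0> <0 0 1 2> <0 2 0 0> <0 2 0 2> <0 2 1 0> <0 2 1 2> <2 2 0 0> <2 2 0 2> <2 2 1 2>}
PSO: 12 outcomes — {<0 0 0 0> <0 0 0 2> <0 0 1 0> <0 0 1 2> <0 2 0 0> <0 2 0 2> <0 2 1 0> <0 2 1 2> <2 2 0 0> <2 2 0 2> <2 2 1 0> <2 2 1 2>}
target <0 0 0 0> ∈ {SC,TSO,PSO}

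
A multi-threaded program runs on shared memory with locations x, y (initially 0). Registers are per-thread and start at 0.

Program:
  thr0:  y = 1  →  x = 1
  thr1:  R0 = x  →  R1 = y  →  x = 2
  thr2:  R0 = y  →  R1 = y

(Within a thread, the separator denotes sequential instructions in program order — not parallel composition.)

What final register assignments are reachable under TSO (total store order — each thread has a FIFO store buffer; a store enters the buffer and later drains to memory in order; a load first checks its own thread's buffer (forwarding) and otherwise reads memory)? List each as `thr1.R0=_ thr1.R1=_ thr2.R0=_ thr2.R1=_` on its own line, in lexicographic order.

outcome vector order: (thr1.R0,thr1.R1,thr2.R0,thr2.R1)
|TSO outcomes| = 9

thr1.R0=0 thr1.R1=0 thr2.R0=0 thr2.R1=0
thr1.R0=0 thr1.R1=0 thr2.R0=0 thr2.R1=1
thr1.R0=0 thr1.R1=0 thr2.R0=1 thr2.R1=1
thr1.R0=0 thr1.R1=1 thr2.R0=0 thr2.R1=0
thr1.R0=0 thr1.R1=1 thr2.R0=0 thr2.R1=1
thr1.R0=0 thr1.R1=1 thr2.R0=1 thr2.R1=1
thr1.R0=1 thr1.R1=1 thr2.R0=0 thr2.R1=0
thr1.R0=1 thr1.R1=1 thr2.R0=0 thr2.R1=1
thr1.R0=1 thr1.R1=1 thr2.R0=1 thr2.R1=1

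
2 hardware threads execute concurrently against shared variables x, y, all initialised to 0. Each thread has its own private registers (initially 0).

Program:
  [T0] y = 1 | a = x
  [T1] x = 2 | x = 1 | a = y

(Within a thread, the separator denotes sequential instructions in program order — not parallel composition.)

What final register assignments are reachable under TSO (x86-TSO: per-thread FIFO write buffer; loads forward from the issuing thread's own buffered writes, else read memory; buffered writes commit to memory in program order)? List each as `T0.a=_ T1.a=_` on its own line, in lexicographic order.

T0.a=0 T1.a=0
T0.a=0 T1.a=1
T0.a=1 T1.a=0
T0.a=1 T1.a=1
T0.a=2 T1.a=0
T0.a=2 T1.a=1

outcome vector order: (T0.a,T1.a)
|TSO outcomes| = 6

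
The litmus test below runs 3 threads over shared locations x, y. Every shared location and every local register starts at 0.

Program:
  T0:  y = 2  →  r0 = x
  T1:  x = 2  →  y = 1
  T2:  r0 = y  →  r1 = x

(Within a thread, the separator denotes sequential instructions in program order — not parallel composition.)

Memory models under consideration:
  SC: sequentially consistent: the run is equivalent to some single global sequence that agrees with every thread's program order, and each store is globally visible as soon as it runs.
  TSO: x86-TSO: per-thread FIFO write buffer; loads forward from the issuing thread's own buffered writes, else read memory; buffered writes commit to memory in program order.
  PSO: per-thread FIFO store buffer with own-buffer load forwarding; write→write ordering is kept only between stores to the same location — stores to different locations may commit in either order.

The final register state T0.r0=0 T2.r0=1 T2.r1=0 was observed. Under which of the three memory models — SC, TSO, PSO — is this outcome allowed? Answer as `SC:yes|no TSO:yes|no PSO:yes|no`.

outcome vector order: (T0.r0,T2.r0,T2.r1)
SC (10): (0,0,0) (0,0,2) (0,1,2) (0,2,0) (0,2,2) (2,0,0) (2,0,2) (2,1,2) (2,2,0) (2,2,2)
TSO (10): (0,0,0) (0,0,2) (0,1,2) (0,2,0) (0,2,2) (2,0,0) (2,0,2) (2,1,2) (2,2,0) (2,2,2)
PSO (12): (0,0,0) (0,0,2) (0,1,0) (0,1,2) (0,2,0) (0,2,2) (2,0,0) (2,0,2) (2,1,0) (2,1,2) (2,2,0) (2,2,2)
target (0,1,0) ∈ {PSO}

SC:no TSO:no PSO:yes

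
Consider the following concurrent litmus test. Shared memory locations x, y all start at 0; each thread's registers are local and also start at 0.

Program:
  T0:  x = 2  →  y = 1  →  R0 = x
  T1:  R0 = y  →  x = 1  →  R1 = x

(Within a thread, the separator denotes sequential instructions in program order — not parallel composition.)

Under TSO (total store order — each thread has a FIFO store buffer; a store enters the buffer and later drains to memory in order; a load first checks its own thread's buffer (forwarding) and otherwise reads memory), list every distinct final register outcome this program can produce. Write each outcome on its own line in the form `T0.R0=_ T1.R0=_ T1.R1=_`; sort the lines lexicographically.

T0.R0=1 T1.R0=0 T1.R1=1
T0.R0=1 T1.R0=1 T1.R1=1
T0.R0=2 T1.R0=0 T1.R1=1
T0.R0=2 T1.R0=0 T1.R1=2
T0.R0=2 T1.R0=1 T1.R1=1

outcome vector order: (T0.R0,T1.R0,T1.R1)
|TSO outcomes| = 5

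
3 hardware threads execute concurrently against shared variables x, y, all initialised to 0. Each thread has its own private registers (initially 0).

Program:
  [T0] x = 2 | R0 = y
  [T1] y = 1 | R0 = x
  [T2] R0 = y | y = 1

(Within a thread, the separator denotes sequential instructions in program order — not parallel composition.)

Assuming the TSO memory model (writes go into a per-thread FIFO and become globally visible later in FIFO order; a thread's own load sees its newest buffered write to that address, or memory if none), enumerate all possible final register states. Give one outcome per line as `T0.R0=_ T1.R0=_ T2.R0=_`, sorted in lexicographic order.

outcome vector order: (T0.R0,T1.R0,T2.R0)
|TSO outcomes| = 8

T0.R0=0 T1.R0=0 T2.R0=0
T0.R0=0 T1.R0=0 T2.R0=1
T0.R0=0 T1.R0=2 T2.R0=0
T0.R0=0 T1.R0=2 T2.R0=1
T0.R0=1 T1.R0=0 T2.R0=0
T0.R0=1 T1.R0=0 T2.R0=1
T0.R0=1 T1.R0=2 T2.R0=0
T0.R0=1 T1.R0=2 T2.R0=1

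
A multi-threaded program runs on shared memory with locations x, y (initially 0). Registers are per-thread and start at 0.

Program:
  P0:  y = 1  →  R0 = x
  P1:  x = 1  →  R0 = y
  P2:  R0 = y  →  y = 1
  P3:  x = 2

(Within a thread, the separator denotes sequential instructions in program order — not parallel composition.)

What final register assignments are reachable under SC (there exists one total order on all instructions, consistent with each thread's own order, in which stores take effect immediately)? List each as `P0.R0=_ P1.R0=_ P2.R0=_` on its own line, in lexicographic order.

P0.R0=0 P1.R0=1 P2.R0=0
P0.R0=0 P1.R0=1 P2.R0=1
P0.R0=1 P1.R0=0 P2.R0=0
P0.R0=1 P1.R0=0 P2.R0=1
P0.R0=1 P1.R0=1 P2.R0=0
P0.R0=1 P1.R0=1 P2.R0=1
P0.R0=2 P1.R0=0 P2.R0=0
P0.R0=2 P1.R0=0 P2.R0=1
P0.R0=2 P1.R0=1 P2.R0=0
P0.R0=2 P1.R0=1 P2.R0=1

outcome vector order: (P0.R0,P1.R0,P2.R0)
|SC outcomes| = 10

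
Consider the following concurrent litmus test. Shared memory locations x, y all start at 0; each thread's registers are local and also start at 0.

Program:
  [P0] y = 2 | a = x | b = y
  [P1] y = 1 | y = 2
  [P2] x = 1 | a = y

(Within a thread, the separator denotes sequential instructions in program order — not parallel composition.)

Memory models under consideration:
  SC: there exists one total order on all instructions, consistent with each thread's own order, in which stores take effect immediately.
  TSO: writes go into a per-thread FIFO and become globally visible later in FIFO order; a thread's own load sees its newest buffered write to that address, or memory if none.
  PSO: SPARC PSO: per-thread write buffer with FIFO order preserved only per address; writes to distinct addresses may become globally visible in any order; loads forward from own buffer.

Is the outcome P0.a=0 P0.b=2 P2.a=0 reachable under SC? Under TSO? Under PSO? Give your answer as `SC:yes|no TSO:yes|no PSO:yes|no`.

SC:no TSO:yes PSO:yes

outcome vector order: (P0.a,P0.b,P2.a)
under SC → (0,1,1); (0,1,2); (0,2,1); (0,2,2); (1,1,0); (1,1,1); (1,1,2); (1,2,0); (1,2,1); (1,2,2)
under TSO → (0,1,0); (0,1,1); (0,1,2); (0,2,0); (0,2,1); (0,2,2); (1,1,0); (1,1,1); (1,1,2); (1,2,0); (1,2,1); (1,2,2)
under PSO → (0,1,0); (0,1,1); (0,1,2); (0,2,0); (0,2,1); (0,2,2); (1,1,0); (1,1,1); (1,1,2); (1,2,0); (1,2,1); (1,2,2)
target (0,2,0) ∈ {TSO,PSO}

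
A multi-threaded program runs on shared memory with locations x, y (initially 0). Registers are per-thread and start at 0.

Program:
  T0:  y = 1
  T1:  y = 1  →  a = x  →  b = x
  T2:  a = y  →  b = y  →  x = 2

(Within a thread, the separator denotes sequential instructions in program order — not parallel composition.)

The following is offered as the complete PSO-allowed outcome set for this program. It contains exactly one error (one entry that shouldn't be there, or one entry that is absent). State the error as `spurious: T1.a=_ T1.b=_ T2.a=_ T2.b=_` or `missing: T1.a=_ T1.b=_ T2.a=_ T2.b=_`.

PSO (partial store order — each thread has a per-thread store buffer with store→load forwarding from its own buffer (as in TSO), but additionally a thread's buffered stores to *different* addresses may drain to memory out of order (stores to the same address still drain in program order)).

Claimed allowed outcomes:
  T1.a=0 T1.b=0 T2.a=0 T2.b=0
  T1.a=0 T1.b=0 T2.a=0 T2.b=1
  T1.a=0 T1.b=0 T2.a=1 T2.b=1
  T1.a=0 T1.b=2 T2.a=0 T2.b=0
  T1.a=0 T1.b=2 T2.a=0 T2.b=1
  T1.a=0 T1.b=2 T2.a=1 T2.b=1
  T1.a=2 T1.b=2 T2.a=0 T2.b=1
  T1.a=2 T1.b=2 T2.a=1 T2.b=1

outcome vector order: (T1.a,T1.b,T2.a,T2.b)
[PSO] allowed = {(0,0,0,0); (0,0,0,1); (0,0,1,1); (0,2,0,0); (0,2,0,1); (0,2,1,1); (2,2,0,0); (2,2,0,1); (2,2,1,1)}
PSO∖claimed = {(2,2,0,0)}

missing: T1.a=2 T1.b=2 T2.a=0 T2.b=0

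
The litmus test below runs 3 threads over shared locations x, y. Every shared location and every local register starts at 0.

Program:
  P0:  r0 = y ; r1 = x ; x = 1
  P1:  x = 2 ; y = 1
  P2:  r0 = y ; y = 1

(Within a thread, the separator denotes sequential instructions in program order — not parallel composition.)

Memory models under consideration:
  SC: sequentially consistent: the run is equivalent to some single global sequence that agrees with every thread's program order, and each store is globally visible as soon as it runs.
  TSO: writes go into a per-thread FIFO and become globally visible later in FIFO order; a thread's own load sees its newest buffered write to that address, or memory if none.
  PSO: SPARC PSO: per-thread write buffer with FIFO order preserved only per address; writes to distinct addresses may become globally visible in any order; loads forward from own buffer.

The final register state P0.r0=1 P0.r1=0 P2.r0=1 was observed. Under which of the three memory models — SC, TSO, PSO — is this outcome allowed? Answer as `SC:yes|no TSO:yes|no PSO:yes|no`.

SC:no TSO:no PSO:yes

outcome vector order: (P0.r0,P0.r1,P2.r0)
SC: 7 outcomes — {0/0/0 0/0/1 0/2/0 0/2/1 1/0/0 1/2/0 1/2/1}
TSO: 7 outcomes — {0/0/0 0/0/1 0/2/0 0/2/1 1/0/0 1/2/0 1/2/1}
PSO: 8 outcomes — {0/0/0 0/0/1 0/2/0 0/2/1 1/0/0 1/0/1 1/2/0 1/2/1}
target 1/0/1 ∈ {PSO}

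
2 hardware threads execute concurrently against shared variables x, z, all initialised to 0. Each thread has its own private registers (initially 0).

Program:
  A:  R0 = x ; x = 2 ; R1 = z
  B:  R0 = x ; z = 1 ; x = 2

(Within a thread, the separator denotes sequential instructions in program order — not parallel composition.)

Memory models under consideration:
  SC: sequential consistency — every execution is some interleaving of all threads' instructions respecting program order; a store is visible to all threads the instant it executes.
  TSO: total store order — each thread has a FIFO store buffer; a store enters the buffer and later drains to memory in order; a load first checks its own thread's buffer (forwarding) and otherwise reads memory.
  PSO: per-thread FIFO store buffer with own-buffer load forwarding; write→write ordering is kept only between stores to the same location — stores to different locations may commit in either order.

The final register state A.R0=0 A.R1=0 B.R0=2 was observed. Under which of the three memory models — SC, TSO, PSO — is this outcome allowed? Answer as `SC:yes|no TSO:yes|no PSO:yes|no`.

outcome vector order: (A.R0,A.R1,B.R0)
under SC → <0 0 0>; <0 0 2>; <0 1 0>; <0 1 2>; <2 1 0>
under TSO → <0 0 0>; <0 0 2>; <0 1 0>; <0 1 2>; <2 1 0>
under PSO → <0 0 0>; <0 0 2>; <0 1 0>; <0 1 2>; <2 0 0>; <2 1 0>
target <0 0 2> ∈ {SC,TSO,PSO}

SC:yes TSO:yes PSO:yes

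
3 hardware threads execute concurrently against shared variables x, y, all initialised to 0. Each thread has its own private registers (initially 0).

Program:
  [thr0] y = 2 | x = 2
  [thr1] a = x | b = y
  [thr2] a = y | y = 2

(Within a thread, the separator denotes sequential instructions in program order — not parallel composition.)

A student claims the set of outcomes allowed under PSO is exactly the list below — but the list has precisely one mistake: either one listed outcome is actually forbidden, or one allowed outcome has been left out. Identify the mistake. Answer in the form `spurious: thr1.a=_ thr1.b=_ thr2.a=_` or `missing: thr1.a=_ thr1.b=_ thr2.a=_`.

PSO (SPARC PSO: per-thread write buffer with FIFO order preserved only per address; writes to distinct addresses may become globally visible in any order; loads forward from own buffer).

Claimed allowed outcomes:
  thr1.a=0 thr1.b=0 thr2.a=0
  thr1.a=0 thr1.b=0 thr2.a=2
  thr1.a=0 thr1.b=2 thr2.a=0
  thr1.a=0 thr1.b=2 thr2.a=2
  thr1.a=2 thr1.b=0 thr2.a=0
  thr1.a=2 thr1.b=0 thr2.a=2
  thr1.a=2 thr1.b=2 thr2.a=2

outcome vector order: (thr1.a,thr1.b,thr2.a)
[PSO] allowed = {0/0/0 0/0/2 0/2/0 0/2/2 2/0/0 2/0/2 2/2/0 2/2/2}
PSO∖claimed = {2/2/0}

missing: thr1.a=2 thr1.b=2 thr2.a=0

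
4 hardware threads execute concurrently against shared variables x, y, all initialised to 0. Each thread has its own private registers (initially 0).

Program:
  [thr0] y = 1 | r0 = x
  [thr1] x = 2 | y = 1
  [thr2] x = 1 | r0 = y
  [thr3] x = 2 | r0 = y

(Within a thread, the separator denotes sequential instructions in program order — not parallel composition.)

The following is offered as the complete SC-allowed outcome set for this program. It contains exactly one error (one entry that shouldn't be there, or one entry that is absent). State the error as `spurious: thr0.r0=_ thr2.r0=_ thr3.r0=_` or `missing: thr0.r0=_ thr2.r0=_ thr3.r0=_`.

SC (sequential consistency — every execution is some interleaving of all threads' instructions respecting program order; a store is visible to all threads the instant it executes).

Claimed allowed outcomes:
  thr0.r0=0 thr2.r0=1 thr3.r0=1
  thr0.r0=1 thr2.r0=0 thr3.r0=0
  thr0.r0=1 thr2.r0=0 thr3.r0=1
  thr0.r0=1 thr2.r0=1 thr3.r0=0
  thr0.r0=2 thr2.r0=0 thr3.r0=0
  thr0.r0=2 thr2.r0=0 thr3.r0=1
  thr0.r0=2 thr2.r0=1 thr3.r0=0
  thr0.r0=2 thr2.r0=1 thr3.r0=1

outcome vector order: (thr0.r0,thr2.r0,thr3.r0)
SC (9): <0 1 1> <1 0 0> <1 0 1> <1 1 0> <1 1 1> <2 0 0> <2 0 1> <2 1 0> <2 1 1>
SC∖claimed = {<1 1 1>}

missing: thr0.r0=1 thr2.r0=1 thr3.r0=1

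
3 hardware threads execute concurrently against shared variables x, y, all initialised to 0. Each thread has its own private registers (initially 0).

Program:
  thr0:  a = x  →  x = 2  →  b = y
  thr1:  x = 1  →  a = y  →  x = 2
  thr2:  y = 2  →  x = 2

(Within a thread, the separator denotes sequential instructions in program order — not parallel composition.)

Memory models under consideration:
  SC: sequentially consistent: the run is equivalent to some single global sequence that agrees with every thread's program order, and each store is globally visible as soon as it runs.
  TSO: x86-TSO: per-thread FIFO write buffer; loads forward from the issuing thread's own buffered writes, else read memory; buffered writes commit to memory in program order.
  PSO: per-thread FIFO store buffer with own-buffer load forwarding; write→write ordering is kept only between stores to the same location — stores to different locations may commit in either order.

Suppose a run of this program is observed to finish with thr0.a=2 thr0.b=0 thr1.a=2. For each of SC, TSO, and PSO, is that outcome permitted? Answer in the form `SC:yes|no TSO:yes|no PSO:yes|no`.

outcome vector order: (thr0.a,thr0.b,thr1.a)
[SC] allowed = {000 002 020 022 100 102 120 122 200 220 222}
[TSO] allowed = {000 002 020 022 100 102 120 122 200 220 222}
[PSO] allowed = {000 002 020 022 100 102 120 122 200 202 220 222}
target 202 ∈ {PSO}

SC:no TSO:no PSO:yes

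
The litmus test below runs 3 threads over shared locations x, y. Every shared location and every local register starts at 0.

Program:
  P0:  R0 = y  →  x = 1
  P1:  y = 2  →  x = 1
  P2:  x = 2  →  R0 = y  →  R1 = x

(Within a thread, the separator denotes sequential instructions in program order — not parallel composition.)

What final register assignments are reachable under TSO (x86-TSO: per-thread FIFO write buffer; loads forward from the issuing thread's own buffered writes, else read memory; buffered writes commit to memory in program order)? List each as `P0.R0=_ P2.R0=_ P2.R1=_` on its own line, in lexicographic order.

outcome vector order: (P0.R0,P2.R0,P2.R1)
|TSO outcomes| = 8

P0.R0=0 P2.R0=0 P2.R1=1
P0.R0=0 P2.R0=0 P2.R1=2
P0.R0=0 P2.R0=2 P2.R1=1
P0.R0=0 P2.R0=2 P2.R1=2
P0.R0=2 P2.R0=0 P2.R1=1
P0.R0=2 P2.R0=0 P2.R1=2
P0.R0=2 P2.R0=2 P2.R1=1
P0.R0=2 P2.R0=2 P2.R1=2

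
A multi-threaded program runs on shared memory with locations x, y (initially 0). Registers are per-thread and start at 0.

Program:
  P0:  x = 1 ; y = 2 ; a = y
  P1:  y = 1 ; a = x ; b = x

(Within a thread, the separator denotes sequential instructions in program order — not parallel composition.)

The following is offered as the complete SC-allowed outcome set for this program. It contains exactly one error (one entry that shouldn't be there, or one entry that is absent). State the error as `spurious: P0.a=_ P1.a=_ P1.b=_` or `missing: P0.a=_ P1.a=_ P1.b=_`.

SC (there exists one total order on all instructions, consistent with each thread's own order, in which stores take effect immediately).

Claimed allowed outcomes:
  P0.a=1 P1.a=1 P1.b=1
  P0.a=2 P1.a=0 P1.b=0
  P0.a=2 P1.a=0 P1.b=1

outcome vector order: (P0.a,P1.a,P1.b)
under SC → 111 200 201 211
SC∖claimed = {211}

missing: P0.a=2 P1.a=1 P1.b=1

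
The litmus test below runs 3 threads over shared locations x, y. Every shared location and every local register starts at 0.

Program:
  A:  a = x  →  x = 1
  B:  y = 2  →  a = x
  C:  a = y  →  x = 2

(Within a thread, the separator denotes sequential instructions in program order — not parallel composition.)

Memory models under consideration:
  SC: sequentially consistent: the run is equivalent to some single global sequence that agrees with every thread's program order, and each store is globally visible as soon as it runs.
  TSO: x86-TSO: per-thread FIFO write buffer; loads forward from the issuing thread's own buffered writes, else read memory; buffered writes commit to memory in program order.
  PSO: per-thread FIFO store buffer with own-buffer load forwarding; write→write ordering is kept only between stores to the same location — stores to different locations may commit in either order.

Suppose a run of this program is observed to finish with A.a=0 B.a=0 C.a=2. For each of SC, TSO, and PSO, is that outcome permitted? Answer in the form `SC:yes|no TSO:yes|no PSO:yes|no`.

outcome vector order: (A.a,B.a,C.a)
SC (12): 000; 002; 010; 012; 020; 022; 200; 202; 210; 212; 220; 222
TSO (12): 000; 002; 010; 012; 020; 022; 200; 202; 210; 212; 220; 222
PSO (12): 000; 002; 010; 012; 020; 022; 200; 202; 210; 212; 220; 222
target 002 ∈ {SC,TSO,PSO}

SC:yes TSO:yes PSO:yes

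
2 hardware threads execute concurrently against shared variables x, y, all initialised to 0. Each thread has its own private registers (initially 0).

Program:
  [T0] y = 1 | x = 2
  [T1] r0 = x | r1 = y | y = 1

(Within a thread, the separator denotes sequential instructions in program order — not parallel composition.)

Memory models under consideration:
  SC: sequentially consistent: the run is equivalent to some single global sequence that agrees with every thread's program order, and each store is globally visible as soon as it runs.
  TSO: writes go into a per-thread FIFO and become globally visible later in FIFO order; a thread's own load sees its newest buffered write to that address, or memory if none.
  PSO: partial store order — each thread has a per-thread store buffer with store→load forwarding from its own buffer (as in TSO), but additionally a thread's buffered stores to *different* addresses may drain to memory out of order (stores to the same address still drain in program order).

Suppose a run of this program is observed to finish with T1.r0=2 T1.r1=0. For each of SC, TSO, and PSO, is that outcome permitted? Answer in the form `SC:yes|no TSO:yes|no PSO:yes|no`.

SC:no TSO:no PSO:yes

outcome vector order: (T1.r0,T1.r1)
under SC → <0 0>, <0 1>, <2 1>
under TSO → <0 0>, <0 1>, <2 1>
under PSO → <0 0>, <0 1>, <2 0>, <2 1>
target <2 0> ∈ {PSO}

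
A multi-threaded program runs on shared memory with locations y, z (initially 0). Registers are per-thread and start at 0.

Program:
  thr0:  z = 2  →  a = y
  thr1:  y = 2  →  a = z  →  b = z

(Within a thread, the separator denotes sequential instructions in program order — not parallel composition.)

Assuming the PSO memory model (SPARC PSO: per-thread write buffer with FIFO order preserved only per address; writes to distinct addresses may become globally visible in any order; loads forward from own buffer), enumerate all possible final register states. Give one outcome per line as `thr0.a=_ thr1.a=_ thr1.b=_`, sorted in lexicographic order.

outcome vector order: (thr0.a,thr1.a,thr1.b)
|PSO outcomes| = 6

thr0.a=0 thr1.a=0 thr1.b=0
thr0.a=0 thr1.a=0 thr1.b=2
thr0.a=0 thr1.a=2 thr1.b=2
thr0.a=2 thr1.a=0 thr1.b=0
thr0.a=2 thr1.a=0 thr1.b=2
thr0.a=2 thr1.a=2 thr1.b=2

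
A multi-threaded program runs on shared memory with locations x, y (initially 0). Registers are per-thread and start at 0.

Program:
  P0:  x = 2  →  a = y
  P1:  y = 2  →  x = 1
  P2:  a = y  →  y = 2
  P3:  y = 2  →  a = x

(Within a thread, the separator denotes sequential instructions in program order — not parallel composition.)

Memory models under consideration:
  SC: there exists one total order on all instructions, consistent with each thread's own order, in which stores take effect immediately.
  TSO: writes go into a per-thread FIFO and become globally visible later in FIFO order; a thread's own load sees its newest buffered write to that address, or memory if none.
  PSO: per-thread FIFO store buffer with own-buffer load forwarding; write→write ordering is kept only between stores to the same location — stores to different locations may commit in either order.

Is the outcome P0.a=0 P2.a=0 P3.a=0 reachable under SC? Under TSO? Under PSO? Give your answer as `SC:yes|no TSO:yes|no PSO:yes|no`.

SC:no TSO:yes PSO:yes

outcome vector order: (P0.a,P2.a,P3.a)
[SC] allowed = {0/0/1 0/0/2 0/2/1 0/2/2 2/0/0 2/0/1 2/0/2 2/2/0 2/2/1 2/2/2}
[TSO] allowed = {0/0/0 0/0/1 0/0/2 0/2/0 0/2/1 0/2/2 2/0/0 2/0/1 2/0/2 2/2/0 2/2/1 2/2/2}
[PSO] allowed = {0/0/0 0/0/1 0/0/2 0/2/0 0/2/1 0/2/2 2/0/0 2/0/1 2/0/2 2/2/0 2/2/1 2/2/2}
target 0/0/0 ∈ {TSO,PSO}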